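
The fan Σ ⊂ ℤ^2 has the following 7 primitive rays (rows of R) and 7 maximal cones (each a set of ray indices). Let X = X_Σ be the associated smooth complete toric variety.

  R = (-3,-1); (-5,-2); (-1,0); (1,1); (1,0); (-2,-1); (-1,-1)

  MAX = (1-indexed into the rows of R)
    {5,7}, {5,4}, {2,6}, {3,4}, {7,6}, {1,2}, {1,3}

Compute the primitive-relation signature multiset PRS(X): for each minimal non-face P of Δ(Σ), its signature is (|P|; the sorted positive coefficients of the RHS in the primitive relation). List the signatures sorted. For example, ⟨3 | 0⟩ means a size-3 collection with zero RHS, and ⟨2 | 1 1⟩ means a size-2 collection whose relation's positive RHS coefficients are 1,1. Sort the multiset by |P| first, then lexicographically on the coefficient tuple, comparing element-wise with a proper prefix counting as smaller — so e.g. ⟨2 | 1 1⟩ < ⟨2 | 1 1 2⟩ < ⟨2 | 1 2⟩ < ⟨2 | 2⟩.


14 minimal non-faces of Δ(Σ) (on 7 rays):

  P={3,5}:  v_{3} + v_{5} = 0 ; sig = ⟨2 | 0⟩
  P={4,7}:  v_{4} + v_{7} = 0 ; sig = ⟨2 | 0⟩
  P={1,5}:  v_{1} + v_{5} = v_{6} ; sig = ⟨2 | 1⟩
  P={1,6}:  v_{1} + v_{6} = v_{2} ; sig = ⟨2 | 1⟩
  P={3,6}:  v_{3} + v_{6} = v_{1} ; sig = ⟨2 | 1⟩
  P={3,7}:  v_{3} + v_{7} = v_{6} ; sig = ⟨2 | 1⟩
  P={4,6}:  v_{4} + v_{6} = v_{3} ; sig = ⟨2 | 1⟩
  P={5,6}:  v_{5} + v_{6} = v_{7} ; sig = ⟨2 | 1⟩
  P={2,4}:  v_{2} + v_{4} = v_{1} + v_{3} ; sig = ⟨2 | 1 1⟩
  P={1,4}:  v_{1} + v_{4} = 2·v_{3} ; sig = ⟨2 | 2⟩
  P={1,7}:  v_{1} + v_{7} = 2·v_{6} ; sig = ⟨2 | 2⟩
  P={2,3}:  v_{2} + v_{3} = 2·v_{1} ; sig = ⟨2 | 2⟩
  P={2,5}:  v_{2} + v_{5} = 2·v_{6} ; sig = ⟨2 | 2⟩
  P={2,7}:  v_{2} + v_{7} = 3·v_{6} ; sig = ⟨2 | 3⟩

Hence PRS(X_Σ) =
{ ⟨2 | 0⟩ ×2,  ⟨2 | 1⟩ ×6,  ⟨2 | 1 1⟩,  ⟨2 | 2⟩ ×4,  ⟨2 | 3⟩ }


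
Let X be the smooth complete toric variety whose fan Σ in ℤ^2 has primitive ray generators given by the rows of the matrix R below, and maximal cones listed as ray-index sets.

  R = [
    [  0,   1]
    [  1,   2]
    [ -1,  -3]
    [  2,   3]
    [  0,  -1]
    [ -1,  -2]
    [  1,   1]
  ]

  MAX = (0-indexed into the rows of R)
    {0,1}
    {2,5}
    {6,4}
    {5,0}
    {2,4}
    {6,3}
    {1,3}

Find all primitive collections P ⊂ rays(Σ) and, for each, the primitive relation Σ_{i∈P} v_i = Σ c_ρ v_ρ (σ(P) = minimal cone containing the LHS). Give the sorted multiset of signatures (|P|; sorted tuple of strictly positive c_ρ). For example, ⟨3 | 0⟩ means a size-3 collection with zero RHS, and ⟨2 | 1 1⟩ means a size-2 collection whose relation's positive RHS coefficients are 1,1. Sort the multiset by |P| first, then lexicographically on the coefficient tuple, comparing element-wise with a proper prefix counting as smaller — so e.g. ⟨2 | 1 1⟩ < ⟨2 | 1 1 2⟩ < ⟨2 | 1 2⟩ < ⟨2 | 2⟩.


Minimal non-faces — 14 found among 7 rays, 7 max cones:

  {0,4}:  v_{0} + v_{4} = 0  so sig = ⟨2 | 0⟩
  {1,5}:  v_{1} + v_{5} = 0  so sig = ⟨2 | 0⟩
  {0,2}:  v_{0} + v_{2} = v_{5}  so sig = ⟨2 | 1⟩
  {0,6}:  v_{0} + v_{6} = v_{1}  so sig = ⟨2 | 1⟩
  {1,2}:  v_{1} + v_{2} = v_{4}  so sig = ⟨2 | 1⟩
  {1,4}:  v_{1} + v_{4} = v_{6}  so sig = ⟨2 | 1⟩
  {1,6}:  v_{1} + v_{6} = v_{3}  so sig = ⟨2 | 1⟩
  {3,5}:  v_{3} + v_{5} = v_{6}  so sig = ⟨2 | 1⟩
  {4,5}:  v_{4} + v_{5} = v_{2}  so sig = ⟨2 | 1⟩
  {5,6}:  v_{5} + v_{6} = v_{4}  so sig = ⟨2 | 1⟩
  {2,3}:  v_{2} + v_{3} = v_{4} + v_{6}  so sig = ⟨2 | 1 1⟩
  {0,3}:  v_{0} + v_{3} = 2·v_{1}  so sig = ⟨2 | 2⟩
  {2,6}:  v_{2} + v_{6} = 2·v_{4}  so sig = ⟨2 | 2⟩
  {3,4}:  v_{3} + v_{4} = 2·v_{6}  so sig = ⟨2 | 2⟩

Signatures (|P|; sorted positive RHS coefficients), sorted:
{ ⟨2 | 0⟩ ×2,  ⟨2 | 1⟩ ×8,  ⟨2 | 1 1⟩,  ⟨2 | 2⟩ ×3 }


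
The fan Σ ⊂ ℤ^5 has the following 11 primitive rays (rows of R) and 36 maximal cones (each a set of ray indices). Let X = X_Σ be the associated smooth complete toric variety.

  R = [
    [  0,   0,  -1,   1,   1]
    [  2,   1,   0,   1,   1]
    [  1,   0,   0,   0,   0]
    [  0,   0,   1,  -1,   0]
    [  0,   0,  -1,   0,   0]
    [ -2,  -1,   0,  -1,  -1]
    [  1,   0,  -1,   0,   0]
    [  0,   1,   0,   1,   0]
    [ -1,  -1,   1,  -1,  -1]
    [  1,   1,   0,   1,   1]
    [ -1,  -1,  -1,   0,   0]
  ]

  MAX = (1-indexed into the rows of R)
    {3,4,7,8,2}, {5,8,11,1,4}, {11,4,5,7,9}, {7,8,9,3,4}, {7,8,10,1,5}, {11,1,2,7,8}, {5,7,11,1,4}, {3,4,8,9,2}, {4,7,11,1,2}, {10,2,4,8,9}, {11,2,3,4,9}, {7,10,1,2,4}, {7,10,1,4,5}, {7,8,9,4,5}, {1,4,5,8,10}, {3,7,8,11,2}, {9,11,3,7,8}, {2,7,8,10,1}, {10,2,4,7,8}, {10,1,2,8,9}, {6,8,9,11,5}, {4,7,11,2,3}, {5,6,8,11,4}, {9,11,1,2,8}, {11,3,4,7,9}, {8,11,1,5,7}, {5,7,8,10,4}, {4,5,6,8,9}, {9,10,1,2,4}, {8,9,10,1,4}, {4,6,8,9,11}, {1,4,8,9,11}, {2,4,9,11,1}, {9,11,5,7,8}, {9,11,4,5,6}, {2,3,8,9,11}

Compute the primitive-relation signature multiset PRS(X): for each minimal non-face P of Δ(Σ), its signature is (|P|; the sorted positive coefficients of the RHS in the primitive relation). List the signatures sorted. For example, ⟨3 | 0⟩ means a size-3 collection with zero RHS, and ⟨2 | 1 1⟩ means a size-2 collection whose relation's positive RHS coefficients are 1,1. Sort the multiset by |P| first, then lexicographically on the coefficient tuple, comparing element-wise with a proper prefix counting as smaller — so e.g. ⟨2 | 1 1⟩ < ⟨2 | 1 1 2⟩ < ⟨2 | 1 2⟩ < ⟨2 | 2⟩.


Primitive collections (21):

  {2,6}:  v_{2} + v_{6} = 0 ; sig = ⟨2 | 0⟩
  {3,5}:  v_{3} + v_{5} = v_{7} ; sig = ⟨2 | 1⟩
  {3,10}:  v_{3} + v_{10} = v_{2} ; sig = ⟨2 | 1⟩
  {10,11}:  v_{10} + v_{11} = v_{1} ; sig = ⟨2 | 1⟩
  {1,3}:  v_{1} + v_{3} = v_{2} + v_{11} ; sig = ⟨2 | 1 1⟩
  {2,5}:  v_{2} + v_{5} = v_{7} + v_{10} ; sig = ⟨2 | 1 1⟩
  {3,6}:  v_{3} + v_{6} = v_{5} + v_{9} ; sig = ⟨2 | 1 1⟩
  {6,10}:  v_{6} + v_{10} = v_{4} + v_{8} + v_{11} ; sig = ⟨2 | 1 1 1⟩
  {1,6}:  v_{1} + v_{6} = v_{4} + v_{8} + 2·v_{11} ; sig = ⟨2 | 1 1 2⟩
  {6,7}:  v_{6} + v_{7} = 2·v_{5} + v_{9} ; sig = ⟨2 | 1 2⟩
  {5,9,10}:  v_{5} + v_{9} + v_{10} = 0 ; sig = ⟨3 | 0⟩
  {1,5,9}:  v_{1} + v_{5} + v_{9} = v_{11} ; sig = ⟨3 | 1⟩
  {7,9,10}:  v_{7} + v_{9} + v_{10} = v_{3} ; sig = ⟨3 | 1⟩
  {1,7,9}:  v_{1} + v_{7} + v_{9} = v_{3} + v_{11} ; sig = ⟨3 | 1 1⟩
  {2,7,9}:  v_{2} + v_{7} + v_{9} = 2·v_{3} ; sig = ⟨3 | 2⟩
  {3,4,8,11}:  v_{3} + v_{4} + v_{8} + v_{11} = 0 ; sig = ⟨4 | 0⟩
  {2,4,8,11}:  v_{2} + v_{4} + v_{8} + v_{11} = v_{10} ; sig = ⟨4 | 1⟩
  {4,7,8,11}:  v_{4} + v_{7} + v_{8} + v_{11} = v_{5} ; sig = ⟨4 | 1⟩
  {1,4,7,8}:  v_{1} + v_{4} + v_{7} + v_{8} = v_{5} + v_{10} ; sig = ⟨4 | 1 1⟩
  {1,2,4,8}:  v_{1} + v_{2} + v_{4} + v_{8} = 2·v_{10} ; sig = ⟨4 | 2⟩
  {4,5,8,9,11}:  v_{4} + v_{5} + v_{8} + v_{9} + v_{11} = v_{6} ; sig = ⟨5 | 1⟩

Hence PRS(X_Σ) =
    |P|=2: 10 collections, coeffs (), (1), (1), (1), (1,1), (1,1), (1,1), (1,1,1), (1,1,2), (1,2)
    |P|=3: 5 collections, coeffs (), (1), (1), (1,1), (2)
    |P|=4: 5 collections, coeffs (), (1), (1), (1,1), (2)
    |P|=5: 1 collection, coeffs (1)


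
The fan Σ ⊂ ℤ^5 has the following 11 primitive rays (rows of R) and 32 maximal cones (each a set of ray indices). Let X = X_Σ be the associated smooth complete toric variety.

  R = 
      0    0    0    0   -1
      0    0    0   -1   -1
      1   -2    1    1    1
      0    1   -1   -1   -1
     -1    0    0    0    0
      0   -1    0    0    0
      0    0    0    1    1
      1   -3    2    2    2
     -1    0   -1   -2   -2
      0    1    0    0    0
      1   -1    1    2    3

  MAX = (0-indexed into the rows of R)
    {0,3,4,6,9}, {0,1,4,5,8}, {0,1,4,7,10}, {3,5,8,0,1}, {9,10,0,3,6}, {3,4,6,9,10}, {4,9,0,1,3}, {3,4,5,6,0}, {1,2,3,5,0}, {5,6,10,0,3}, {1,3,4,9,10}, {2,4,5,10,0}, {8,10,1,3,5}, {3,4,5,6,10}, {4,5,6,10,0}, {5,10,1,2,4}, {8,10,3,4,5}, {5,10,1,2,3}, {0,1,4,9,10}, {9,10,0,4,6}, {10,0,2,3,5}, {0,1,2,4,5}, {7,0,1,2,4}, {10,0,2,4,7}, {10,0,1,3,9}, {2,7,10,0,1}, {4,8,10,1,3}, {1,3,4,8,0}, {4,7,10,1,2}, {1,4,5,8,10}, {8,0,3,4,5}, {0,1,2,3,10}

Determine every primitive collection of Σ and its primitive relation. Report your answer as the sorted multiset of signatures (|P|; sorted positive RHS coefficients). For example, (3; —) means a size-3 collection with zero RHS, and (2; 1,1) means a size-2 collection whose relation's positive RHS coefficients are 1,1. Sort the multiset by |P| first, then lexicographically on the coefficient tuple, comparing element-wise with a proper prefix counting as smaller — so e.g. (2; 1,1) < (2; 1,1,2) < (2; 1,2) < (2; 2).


Δ(Σ) — 11 vertices, 18 min non-faces:

  P={1,6}:  v_{1} + v_{6} = 0  →  sig = (2; —)
  P={5,9}:  v_{5} + v_{9} = 0  →  sig = (2; —)
  P={3,7}:  v_{3} + v_{7} = v_{2}  →  sig = (2; 1)
  P={2,6}:  v_{2} + v_{6} = v_{0} + v_{5} + v_{10}  →  sig = (2; 1,1,1)
  P={2,9}:  v_{2} + v_{9} = v_{0} + v_{1} + v_{10}  →  sig = (2; 1,1,1)
  P={6,8}:  v_{6} + v_{8} = v_{3} + v_{4} + v_{5}  →  sig = (2; 1,1,1)
  P={8,9}:  v_{8} + v_{9} = v_{1} + v_{3} + v_{4}  →  sig = (2; 1,1,1)
  P={6,7}:  v_{6} + v_{7} = v_{0} + v_{2} + v_{4} + v_{10}  →  sig = (2; 1,1,1,1)
  P={7,8}:  v_{7} + v_{8} = v_{1} + v_{2} + v_{4} + v_{5}  →  sig = (2; 1,1,1,1)
  P={2,8}:  v_{2} + v_{8} = v_{1} + 2·v_{5}  →  sig = (2; 1,2)
  P={5,7}:  v_{5} + v_{7} = 2·v_{2} + v_{4}  →  sig = (2; 1,2)
  P={7,9}:  v_{7} + v_{9} = 2·v_{0} + 2·v_{1} + v_{4} + 2·v_{10}  →  sig = (2; 1,2,2,2)
  P={0,8,10}:  v_{0} + v_{8} + v_{10} = v_{5}  →  sig = (3; 1)
  P={2,3,4}:  v_{2} + v_{3} + v_{4} = v_{5}  →  sig = (3; 1)
  P={0,1,5,10}:  v_{0} + v_{1} + v_{5} + v_{10} = v_{2}  →  sig = (4; 1)
  P={0,3,4,10}:  v_{0} + v_{3} + v_{4} + v_{10} = v_{6}  →  sig = (4; 1)
  P={1,3,4,5}:  v_{1} + v_{3} + v_{4} + v_{5} = v_{8}  →  sig = (4; 1)
  P={0,1,2,4,10}:  v_{0} + v_{1} + v_{2} + v_{4} + v_{10} = v_{7}  →  sig = (5; 1)

Signatures (|P|; sorted positive RHS coefficients), sorted:
    (2; —)
    (2; —)
    (2; 1)
    (2; 1,1,1)
    (2; 1,1,1)
    (2; 1,1,1)
    (2; 1,1,1)
    (2; 1,1,1,1)
    (2; 1,1,1,1)
    (2; 1,2)
    (2; 1,2)
    (2; 1,2,2,2)
    (3; 1)
    (3; 1)
    (4; 1)
    (4; 1)
    (4; 1)
    (5; 1)


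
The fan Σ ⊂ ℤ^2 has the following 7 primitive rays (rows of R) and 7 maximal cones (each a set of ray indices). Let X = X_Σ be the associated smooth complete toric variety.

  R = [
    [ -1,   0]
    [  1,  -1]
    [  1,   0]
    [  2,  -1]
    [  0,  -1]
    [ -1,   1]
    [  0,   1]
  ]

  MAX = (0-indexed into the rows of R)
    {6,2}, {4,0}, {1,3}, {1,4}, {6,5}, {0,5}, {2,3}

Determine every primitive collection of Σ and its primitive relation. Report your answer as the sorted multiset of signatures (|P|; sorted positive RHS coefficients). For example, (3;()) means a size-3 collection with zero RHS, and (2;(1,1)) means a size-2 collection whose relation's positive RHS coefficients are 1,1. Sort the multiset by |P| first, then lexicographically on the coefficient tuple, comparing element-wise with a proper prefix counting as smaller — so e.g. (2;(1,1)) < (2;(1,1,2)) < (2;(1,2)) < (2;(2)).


Δ(Σ) — 7 vertices, 14 min non-faces:

  P={0,2}:  v_{0} + v_{2} = 0 ; sig = (2;())
  P={1,5}:  v_{1} + v_{5} = 0 ; sig = (2;())
  P={4,6}:  v_{4} + v_{6} = 0 ; sig = (2;())
  P={0,1}:  v_{0} + v_{1} = v_{4} ; sig = (2;(1))
  P={0,3}:  v_{0} + v_{3} = v_{1} ; sig = (2;(1))
  P={0,6}:  v_{0} + v_{6} = v_{5} ; sig = (2;(1))
  P={1,2}:  v_{1} + v_{2} = v_{3} ; sig = (2;(1))
  P={1,6}:  v_{1} + v_{6} = v_{2} ; sig = (2;(1))
  P={2,4}:  v_{2} + v_{4} = v_{1} ; sig = (2;(1))
  P={2,5}:  v_{2} + v_{5} = v_{6} ; sig = (2;(1))
  P={3,5}:  v_{3} + v_{5} = v_{2} ; sig = (2;(1))
  P={4,5}:  v_{4} + v_{5} = v_{0} ; sig = (2;(1))
  P={3,4}:  v_{3} + v_{4} = 2·v_{1} ; sig = (2;(2))
  P={3,6}:  v_{3} + v_{6} = 2·v_{2} ; sig = (2;(2))

Signatures (|P|; sorted positive RHS coefficients), sorted:
{ (2;()) ×3,  (2;(1)) ×9,  (2;(2)) ×2 }


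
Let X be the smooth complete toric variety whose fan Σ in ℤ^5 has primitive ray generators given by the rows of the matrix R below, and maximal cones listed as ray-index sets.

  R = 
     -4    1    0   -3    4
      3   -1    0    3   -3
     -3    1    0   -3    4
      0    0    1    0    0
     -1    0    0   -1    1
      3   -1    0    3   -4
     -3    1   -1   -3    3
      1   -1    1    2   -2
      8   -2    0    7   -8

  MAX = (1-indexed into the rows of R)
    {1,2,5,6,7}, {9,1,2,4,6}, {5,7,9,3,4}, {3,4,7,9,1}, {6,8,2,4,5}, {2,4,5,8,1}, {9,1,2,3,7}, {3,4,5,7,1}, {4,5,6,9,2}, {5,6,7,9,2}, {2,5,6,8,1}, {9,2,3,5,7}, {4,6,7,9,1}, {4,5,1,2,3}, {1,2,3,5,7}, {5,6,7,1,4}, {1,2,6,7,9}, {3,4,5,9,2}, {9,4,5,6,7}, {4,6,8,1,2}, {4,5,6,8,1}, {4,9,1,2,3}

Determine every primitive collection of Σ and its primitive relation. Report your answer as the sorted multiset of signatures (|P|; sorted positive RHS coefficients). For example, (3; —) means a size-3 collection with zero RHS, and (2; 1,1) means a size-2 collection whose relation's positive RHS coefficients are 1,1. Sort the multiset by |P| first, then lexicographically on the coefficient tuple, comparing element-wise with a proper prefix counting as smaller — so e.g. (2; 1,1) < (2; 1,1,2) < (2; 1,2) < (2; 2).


The 7 primitive collections of Σ (r=9, n=5):

  • {3,6}:  v_{3} + v_{6} = 0  so sig = (2; —)
  • {7,8}:  v_{7} + v_{8} = v_{1} + v_{5} + v_{6}  so sig = (2; 1,1,1)
  • {3,8}:  v_{3} + v_{8} = v_{1} + v_{2} + v_{4} + v_{5}  so sig = (2; 1,1,1,1)
  • {8,9}:  v_{8} + v_{9} = 2·v_{2} + v_{4} + v_{6}  so sig = (2; 1,1,2)
  • {2,4,7}:  v_{2} + v_{4} + v_{7} = 0  so sig = (3; —)
  • {1,5,9}:  v_{1} + v_{5} + v_{9} = v_{2}  so sig = (3; 1)
  • {1,2,4,5,6}:  v_{1} + v_{2} + v_{4} + v_{5} + v_{6} = v_{8}  so sig = (5; 1)

so the primitive-relation signature multiset is
[(2; —), (2; 1,1,1), (2; 1,1,1,1), (2; 1,1,2), (3; —), (3; 1), (5; 1)]


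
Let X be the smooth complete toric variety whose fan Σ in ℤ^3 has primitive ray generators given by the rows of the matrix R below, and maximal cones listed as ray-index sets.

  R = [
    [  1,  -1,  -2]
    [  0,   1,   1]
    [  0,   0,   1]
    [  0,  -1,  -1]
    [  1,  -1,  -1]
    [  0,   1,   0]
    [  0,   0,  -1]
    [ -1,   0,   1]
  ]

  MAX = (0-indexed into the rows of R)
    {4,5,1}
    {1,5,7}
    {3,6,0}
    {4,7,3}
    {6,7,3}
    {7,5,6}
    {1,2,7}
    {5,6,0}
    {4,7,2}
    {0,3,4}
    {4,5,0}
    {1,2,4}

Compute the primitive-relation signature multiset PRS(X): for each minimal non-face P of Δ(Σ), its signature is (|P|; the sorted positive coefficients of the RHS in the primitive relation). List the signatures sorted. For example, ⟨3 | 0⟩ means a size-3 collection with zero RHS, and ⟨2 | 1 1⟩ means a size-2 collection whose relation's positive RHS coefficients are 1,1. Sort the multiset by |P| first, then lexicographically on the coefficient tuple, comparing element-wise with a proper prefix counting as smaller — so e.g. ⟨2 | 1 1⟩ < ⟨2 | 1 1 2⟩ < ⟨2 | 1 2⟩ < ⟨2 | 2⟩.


The 12 primitive collections of Σ (r=8, n=3):

  P = {1,3}:  v_{1} + v_{3} = 0  so sig = ⟨2 | 0⟩
  P = {2,6}:  v_{2} + v_{6} = 0  so sig = ⟨2 | 0⟩
  P = {0,2}:  v_{0} + v_{2} = v_{4}  so sig = ⟨2 | 1⟩
  P = {0,7}:  v_{0} + v_{7} = v_{3}  so sig = ⟨2 | 1⟩
  P = {1,6}:  v_{1} + v_{6} = v_{5}  so sig = ⟨2 | 1⟩
  P = {2,5}:  v_{2} + v_{5} = v_{1}  so sig = ⟨2 | 1⟩
  P = {3,5}:  v_{3} + v_{5} = v_{6}  so sig = ⟨2 | 1⟩
  P = {4,6}:  v_{4} + v_{6} = v_{0}  so sig = ⟨2 | 1⟩
  P = {0,1}:  v_{0} + v_{1} = v_{4} + v_{5}  so sig = ⟨2 | 1 1⟩
  P = {2,3}:  v_{2} + v_{3} = v_{4} + v_{7}  so sig = ⟨2 | 1 1⟩
  P = {4,5,7}:  v_{4} + v_{5} + v_{7} = 0  so sig = ⟨3 | 0⟩
  P = {1,4,7}:  v_{1} + v_{4} + v_{7} = v_{2}  so sig = ⟨3 | 1⟩

Sorted signature multiset PRS(X):
[⟨2 | 0⟩, ⟨2 | 0⟩, ⟨2 | 1⟩, ⟨2 | 1⟩, ⟨2 | 1⟩, ⟨2 | 1⟩, ⟨2 | 1⟩, ⟨2 | 1⟩, ⟨2 | 1 1⟩, ⟨2 | 1 1⟩, ⟨3 | 0⟩, ⟨3 | 1⟩]


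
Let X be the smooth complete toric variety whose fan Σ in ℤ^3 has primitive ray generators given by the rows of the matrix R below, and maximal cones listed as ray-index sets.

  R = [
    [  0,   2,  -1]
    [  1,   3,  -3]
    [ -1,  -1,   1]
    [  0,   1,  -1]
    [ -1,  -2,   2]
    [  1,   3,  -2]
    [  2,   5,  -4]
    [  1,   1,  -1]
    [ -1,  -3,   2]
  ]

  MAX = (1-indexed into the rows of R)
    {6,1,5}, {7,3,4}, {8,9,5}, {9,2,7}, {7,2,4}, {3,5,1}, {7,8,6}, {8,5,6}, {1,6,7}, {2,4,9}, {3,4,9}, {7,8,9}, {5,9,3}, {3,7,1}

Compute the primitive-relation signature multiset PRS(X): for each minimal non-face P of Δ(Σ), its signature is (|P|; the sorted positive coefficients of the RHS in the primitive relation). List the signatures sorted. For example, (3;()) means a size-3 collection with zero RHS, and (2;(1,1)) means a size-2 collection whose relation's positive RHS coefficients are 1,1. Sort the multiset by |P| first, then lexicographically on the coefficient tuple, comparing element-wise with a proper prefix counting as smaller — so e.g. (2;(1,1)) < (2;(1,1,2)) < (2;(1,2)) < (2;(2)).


|primitive collections| = 17. Relations:

  {3,8}:  v_{3} + v_{8} = 0  →  sig = (2;())
  {6,9}:  v_{6} + v_{9} = 0  →  sig = (2;())
  {1,8}:  v_{1} + v_{8} = v_{6}  →  sig = (2;(1))
  {1,9}:  v_{1} + v_{9} = v_{3}  →  sig = (2;(1))
  {2,5}:  v_{2} + v_{5} = v_{4}  →  sig = (2;(1))
  {3,6}:  v_{3} + v_{6} = v_{1}  →  sig = (2;(1))
  {4,5}:  v_{4} + v_{5} = v_{3}  →  sig = (2;(1))
  {5,7}:  v_{5} + v_{7} = v_{6}  →  sig = (2;(1))
  {2,6}:  v_{2} + v_{6} = v_{4} + v_{7}  →  sig = (2;(1,1))
  {4,6}:  v_{4} + v_{6} = v_{3} + v_{7}  →  sig = (2;(1,1))
  {4,8}:  v_{4} + v_{8} = v_{7} + v_{9}  →  sig = (2;(1,1))
  {1,2}:  v_{1} + v_{2} = v_{3} + v_{4} + v_{7}  →  sig = (2;(1,1,1))
  {1,4}:  v_{1} + v_{4} = 2·v_{3} + v_{7}  →  sig = (2;(1,2))
  {2,3}:  v_{2} + v_{3} = 2·v_{4}  →  sig = (2;(2))
  {2,8}:  v_{2} + v_{8} = 2·v_{7} + 2·v_{9}  →  sig = (2;(2,2))
  {3,7,9}:  v_{3} + v_{7} + v_{9} = v_{4}  →  sig = (3;(1))
  {4,7,9}:  v_{4} + v_{7} + v_{9} = v_{2}  →  sig = (3;(1))

Sorted signature multiset PRS(X):
    (2;())
    (2;())
    (2;(1))
    (2;(1))
    (2;(1))
    (2;(1))
    (2;(1))
    (2;(1))
    (2;(1,1))
    (2;(1,1))
    (2;(1,1))
    (2;(1,1,1))
    (2;(1,2))
    (2;(2))
    (2;(2,2))
    (3;(1))
    (3;(1))


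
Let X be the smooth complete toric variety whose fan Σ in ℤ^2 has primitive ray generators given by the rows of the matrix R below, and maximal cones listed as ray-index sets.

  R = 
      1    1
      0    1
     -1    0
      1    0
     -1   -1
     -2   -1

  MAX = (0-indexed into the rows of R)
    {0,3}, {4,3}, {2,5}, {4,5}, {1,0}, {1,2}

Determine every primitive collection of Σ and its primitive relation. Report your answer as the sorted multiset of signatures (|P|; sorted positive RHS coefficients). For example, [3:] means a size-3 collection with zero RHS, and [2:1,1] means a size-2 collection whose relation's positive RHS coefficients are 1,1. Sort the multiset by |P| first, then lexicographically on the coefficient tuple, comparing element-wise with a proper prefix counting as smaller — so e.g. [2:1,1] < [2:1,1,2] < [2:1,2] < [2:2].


9 collections generate NE(X_Σ); each relation:

  • {0,4}:  v_{0} + v_{4} = 0  so sig = [2:]
  • {2,3}:  v_{2} + v_{3} = 0  so sig = [2:]
  • {0,2}:  v_{0} + v_{2} = v_{1}  so sig = [2:1]
  • {0,5}:  v_{0} + v_{5} = v_{2}  so sig = [2:1]
  • {1,3}:  v_{1} + v_{3} = v_{0}  so sig = [2:1]
  • {1,4}:  v_{1} + v_{4} = v_{2}  so sig = [2:1]
  • {2,4}:  v_{2} + v_{4} = v_{5}  so sig = [2:1]
  • {3,5}:  v_{3} + v_{5} = v_{4}  so sig = [2:1]
  • {1,5}:  v_{1} + v_{5} = 2·v_{2}  so sig = [2:2]

so the primitive-relation signature multiset is
    |P|=2: 9 collections, coeffs (), (), (1), (1), (1), (1), (1), (1), (2)


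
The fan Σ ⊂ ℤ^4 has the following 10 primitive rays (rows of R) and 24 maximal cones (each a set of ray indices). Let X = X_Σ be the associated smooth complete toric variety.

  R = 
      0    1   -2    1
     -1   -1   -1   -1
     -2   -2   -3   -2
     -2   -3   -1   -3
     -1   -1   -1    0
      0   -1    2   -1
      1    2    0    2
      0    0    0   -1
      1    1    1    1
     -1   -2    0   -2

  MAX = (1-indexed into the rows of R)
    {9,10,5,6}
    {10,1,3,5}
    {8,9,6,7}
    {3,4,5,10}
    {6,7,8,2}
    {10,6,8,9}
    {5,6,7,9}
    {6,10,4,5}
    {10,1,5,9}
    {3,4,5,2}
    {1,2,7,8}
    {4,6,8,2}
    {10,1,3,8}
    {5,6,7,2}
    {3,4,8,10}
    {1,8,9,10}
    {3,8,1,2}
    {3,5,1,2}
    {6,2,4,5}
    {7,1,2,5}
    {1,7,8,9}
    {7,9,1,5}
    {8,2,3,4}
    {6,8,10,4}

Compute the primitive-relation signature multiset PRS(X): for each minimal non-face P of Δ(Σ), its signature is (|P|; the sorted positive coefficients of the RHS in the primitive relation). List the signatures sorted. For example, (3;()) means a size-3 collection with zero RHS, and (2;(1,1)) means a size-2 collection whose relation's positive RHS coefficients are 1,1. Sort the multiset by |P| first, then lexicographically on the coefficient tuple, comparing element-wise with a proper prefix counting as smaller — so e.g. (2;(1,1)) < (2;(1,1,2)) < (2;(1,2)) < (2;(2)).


Primitive collections (11):

  {1,6}:  v_{1} + v_{6} = 0  so sig = (2;())
  {2,9}:  v_{2} + v_{9} = 0  so sig = (2;())
  {7,10}:  v_{7} + v_{10} = 0  so sig = (2;())
  {1,4}:  v_{1} + v_{4} = v_{3}  so sig = (2;(1))
  {2,10}:  v_{2} + v_{10} = v_{4}  so sig = (2;(1))
  {3,6}:  v_{3} + v_{6} = v_{4}  so sig = (2;(1))
  {4,7}:  v_{4} + v_{7} = v_{2}  so sig = (2;(1))
  {4,9}:  v_{4} + v_{9} = v_{10}  so sig = (2;(1))
  {5,8}:  v_{5} + v_{8} = v_{2}  so sig = (2;(1))
  {3,7}:  v_{3} + v_{7} = v_{1} + v_{2}  so sig = (2;(1,1))
  {3,9}:  v_{3} + v_{9} = v_{1} + v_{10}  so sig = (2;(1,1))

Sorted signature multiset PRS(X):
{ (2;()) ×3,  (2;(1)) ×6,  (2;(1,1)) ×2 }


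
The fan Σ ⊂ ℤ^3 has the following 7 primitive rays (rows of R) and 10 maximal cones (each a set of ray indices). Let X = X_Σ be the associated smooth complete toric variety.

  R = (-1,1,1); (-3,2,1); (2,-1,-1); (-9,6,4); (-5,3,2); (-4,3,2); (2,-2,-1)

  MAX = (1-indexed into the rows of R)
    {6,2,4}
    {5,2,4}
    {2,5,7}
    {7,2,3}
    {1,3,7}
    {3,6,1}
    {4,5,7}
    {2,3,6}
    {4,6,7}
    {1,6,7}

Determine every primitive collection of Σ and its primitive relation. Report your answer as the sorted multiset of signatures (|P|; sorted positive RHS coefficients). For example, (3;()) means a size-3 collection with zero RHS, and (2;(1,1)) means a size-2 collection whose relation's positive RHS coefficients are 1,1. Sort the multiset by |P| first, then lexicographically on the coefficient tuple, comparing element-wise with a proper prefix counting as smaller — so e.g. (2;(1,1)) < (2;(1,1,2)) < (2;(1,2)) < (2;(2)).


The 9 primitive collections of Σ (r=7, n=3):

  {1,2}:  v_{1} + v_{2} = v_{6} ; sig = (2;(1))
  {3,5}:  v_{3} + v_{5} = v_{2} ; sig = (2;(1))
  {5,6}:  v_{5} + v_{6} = v_{4} ; sig = (2;(1))
  {3,4}:  v_{3} + v_{4} = v_{2} + v_{6} ; sig = (2;(1,1))
  {1,5}:  v_{1} + v_{5} = 2·v_{6} + v_{7} ; sig = (2;(1,2))
  {1,4}:  v_{1} + v_{4} = 3·v_{6} + v_{7} ; sig = (2;(1,3))
  {3,6,7}:  v_{3} + v_{6} + v_{7} = 0 ; sig = (3;())
  {2,6,7}:  v_{2} + v_{6} + v_{7} = v_{5} ; sig = (3;(1))
  {2,4,7}:  v_{2} + v_{4} + v_{7} = 2·v_{5} ; sig = (3;(2))

Sorted signature multiset PRS(X):
[(2;(1)), (2;(1)), (2;(1)), (2;(1,1)), (2;(1,2)), (2;(1,3)), (3;()), (3;(1)), (3;(2))]


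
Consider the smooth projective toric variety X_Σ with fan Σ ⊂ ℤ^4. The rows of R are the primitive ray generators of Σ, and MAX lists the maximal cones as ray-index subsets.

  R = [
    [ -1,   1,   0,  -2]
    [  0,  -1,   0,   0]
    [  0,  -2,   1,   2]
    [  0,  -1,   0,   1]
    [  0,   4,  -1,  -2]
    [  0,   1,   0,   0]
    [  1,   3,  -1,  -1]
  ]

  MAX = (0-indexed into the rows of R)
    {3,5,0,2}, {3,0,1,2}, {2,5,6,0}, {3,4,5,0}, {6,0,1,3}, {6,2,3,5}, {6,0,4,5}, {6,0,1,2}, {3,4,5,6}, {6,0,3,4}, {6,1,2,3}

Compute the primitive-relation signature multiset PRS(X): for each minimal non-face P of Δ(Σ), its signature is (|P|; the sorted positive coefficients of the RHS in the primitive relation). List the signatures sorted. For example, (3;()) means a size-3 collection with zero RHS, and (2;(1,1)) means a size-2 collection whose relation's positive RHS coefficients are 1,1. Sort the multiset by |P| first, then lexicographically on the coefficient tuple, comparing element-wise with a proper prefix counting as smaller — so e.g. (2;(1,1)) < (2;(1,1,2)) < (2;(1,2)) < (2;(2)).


|primitive collections| = 5. Relations:

  P={1,5}:  v_{1} + v_{5} = 0  →  sig = (2;())
  P={1,4}:  v_{1} + v_{4} = v_{0} + v_{3} + v_{6}  →  sig = (2;(1,1,1))
  P={2,4}:  v_{2} + v_{4} = 2·v_{5}  →  sig = (2;(2))
  P={0,2,3,6}:  v_{0} + v_{2} + v_{3} + v_{6} = v_{5}  →  sig = (4;(1))
  P={0,3,5,6}:  v_{0} + v_{3} + v_{5} + v_{6} = v_{4}  →  sig = (4;(1))

so the primitive-relation signature multiset is
    |P|=2: 3 collections, coeffs (), (1,1,1), (2)
    |P|=4: 2 collections, coeffs (1), (1)


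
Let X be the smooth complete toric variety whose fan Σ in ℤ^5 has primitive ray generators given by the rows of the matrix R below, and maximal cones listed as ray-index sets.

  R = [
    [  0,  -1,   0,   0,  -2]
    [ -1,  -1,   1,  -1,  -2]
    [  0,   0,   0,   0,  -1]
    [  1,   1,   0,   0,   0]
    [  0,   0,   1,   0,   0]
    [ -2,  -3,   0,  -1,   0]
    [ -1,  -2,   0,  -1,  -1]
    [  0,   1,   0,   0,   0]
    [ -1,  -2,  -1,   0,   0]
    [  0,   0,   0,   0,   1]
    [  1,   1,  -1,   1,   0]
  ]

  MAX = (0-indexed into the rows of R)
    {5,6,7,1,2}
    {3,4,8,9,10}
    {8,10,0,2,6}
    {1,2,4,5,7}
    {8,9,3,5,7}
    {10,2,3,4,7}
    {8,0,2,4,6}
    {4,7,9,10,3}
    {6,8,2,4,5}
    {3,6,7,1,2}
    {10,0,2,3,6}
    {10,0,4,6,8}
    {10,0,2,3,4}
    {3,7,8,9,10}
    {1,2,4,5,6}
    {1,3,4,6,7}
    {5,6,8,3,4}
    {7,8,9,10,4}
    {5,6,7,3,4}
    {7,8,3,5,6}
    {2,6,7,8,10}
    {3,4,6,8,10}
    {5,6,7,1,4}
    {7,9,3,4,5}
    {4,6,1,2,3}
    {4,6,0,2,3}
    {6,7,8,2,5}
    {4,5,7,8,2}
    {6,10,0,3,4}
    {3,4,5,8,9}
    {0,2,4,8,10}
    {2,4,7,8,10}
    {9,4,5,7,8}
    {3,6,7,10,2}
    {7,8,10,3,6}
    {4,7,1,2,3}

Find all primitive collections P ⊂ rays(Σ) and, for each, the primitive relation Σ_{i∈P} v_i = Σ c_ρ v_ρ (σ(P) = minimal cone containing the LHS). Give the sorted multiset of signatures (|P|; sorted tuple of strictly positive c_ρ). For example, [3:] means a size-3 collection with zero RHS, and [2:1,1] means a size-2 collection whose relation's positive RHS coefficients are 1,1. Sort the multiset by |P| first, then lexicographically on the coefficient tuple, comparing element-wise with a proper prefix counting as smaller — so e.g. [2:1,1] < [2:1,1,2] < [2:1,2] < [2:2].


Minimal non-faces — 19 found among 11 rays, 36 max cones:

  P={2,9}:  v_{2} + v_{9} = 0  →  sig = [2:]
  P={5,10}:  v_{5} + v_{10} = v_{8}  →  sig = [2:1]
  P={6,9}:  v_{6} + v_{9} = v_{3} + v_{5}  →  sig = [2:1,1]
  P={0,9}:  v_{0} + v_{9} = v_{4} + v_{6} + v_{10}  →  sig = [2:1,1,1]
  P={1,9}:  v_{1} + v_{9} = v_{4} + v_{6} + v_{7}  →  sig = [2:1,1,1]
  P={0,5}:  v_{0} + v_{5} = v_{2} + v_{4} + v_{6} + v_{8}  →  sig = [2:1,1,1,1]
  P={0,1}:  v_{0} + v_{1} = 3·v_{2} + v_{4} + v_{6}  →  sig = [2:1,1,3]
  P={1,8}:  v_{1} + v_{8} = 2·v_{2} + v_{5}  →  sig = [2:1,2]
  P={0,7}:  v_{0} + v_{7} = 2·v_{2}  →  sig = [2:2]
  P={1,10}:  v_{1} + v_{10} = 2·v_{2}  →  sig = [2:2]
  P={2,3,5}:  v_{2} + v_{3} + v_{5} = v_{6}  →  sig = [3:1]
  P={2,3,8}:  v_{2} + v_{3} + v_{8} = v_{6} + v_{10}  →  sig = [3:1,1]
  P={1,3,5}:  v_{1} + v_{3} + v_{5} = v_{4} + 2·v_{6} + v_{7}  →  sig = [3:1,1,2]
  P={0,3,8}:  v_{0} + v_{3} + v_{8} = v_{4} + 2·v_{6} + 2·v_{10}  →  sig = [3:1,2,2]
  P={3,4,7,8}:  v_{3} + v_{4} + v_{7} + v_{8} = 0  →  sig = [4:]
  P={2,4,6,7}:  v_{2} + v_{4} + v_{6} + v_{7} = v_{1}  →  sig = [4:1]
  P={2,4,6,10}:  v_{2} + v_{4} + v_{6} + v_{10} = v_{0}  →  sig = [4:1]
  P={4,6,7,10}:  v_{4} + v_{6} + v_{7} + v_{10} = v_{2}  →  sig = [4:1]
  P={4,6,7,8}:  v_{4} + v_{6} + v_{7} + v_{8} = v_{2} + v_{5}  →  sig = [4:1,1]

Signatures (|P|; sorted positive RHS coefficients), sorted:
    [2:]
    [2:1]
    [2:1,1]
    [2:1,1,1]
    [2:1,1,1]
    [2:1,1,1,1]
    [2:1,1,3]
    [2:1,2]
    [2:2]
    [2:2]
    [3:1]
    [3:1,1]
    [3:1,1,2]
    [3:1,2,2]
    [4:]
    [4:1]
    [4:1]
    [4:1]
    [4:1,1]


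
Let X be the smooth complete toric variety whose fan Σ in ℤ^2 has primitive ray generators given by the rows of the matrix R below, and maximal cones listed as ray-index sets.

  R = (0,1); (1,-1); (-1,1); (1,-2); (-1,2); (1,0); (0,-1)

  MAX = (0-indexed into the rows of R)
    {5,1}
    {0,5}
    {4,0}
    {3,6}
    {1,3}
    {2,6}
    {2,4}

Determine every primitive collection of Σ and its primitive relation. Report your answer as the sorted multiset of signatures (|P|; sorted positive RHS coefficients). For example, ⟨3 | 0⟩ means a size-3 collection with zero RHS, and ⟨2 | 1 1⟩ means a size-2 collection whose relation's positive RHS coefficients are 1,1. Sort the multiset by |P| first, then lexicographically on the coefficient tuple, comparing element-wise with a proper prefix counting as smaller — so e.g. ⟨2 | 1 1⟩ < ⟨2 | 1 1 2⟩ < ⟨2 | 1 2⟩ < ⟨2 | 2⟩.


14 collections generate NE(X_Σ); each relation:

  • {0,6}:  v_{0} + v_{6} = 0  ⟹  sig = ⟨2 | 0⟩
  • {1,2}:  v_{1} + v_{2} = 0  ⟹  sig = ⟨2 | 0⟩
  • {3,4}:  v_{3} + v_{4} = 0  ⟹  sig = ⟨2 | 0⟩
  • {0,1}:  v_{0} + v_{1} = v_{5}  ⟹  sig = ⟨2 | 1⟩
  • {0,2}:  v_{0} + v_{2} = v_{4}  ⟹  sig = ⟨2 | 1⟩
  • {0,3}:  v_{0} + v_{3} = v_{1}  ⟹  sig = ⟨2 | 1⟩
  • {1,4}:  v_{1} + v_{4} = v_{0}  ⟹  sig = ⟨2 | 1⟩
  • {1,6}:  v_{1} + v_{6} = v_{3}  ⟹  sig = ⟨2 | 1⟩
  • {2,3}:  v_{2} + v_{3} = v_{6}  ⟹  sig = ⟨2 | 1⟩
  • {2,5}:  v_{2} + v_{5} = v_{0}  ⟹  sig = ⟨2 | 1⟩
  • {4,6}:  v_{4} + v_{6} = v_{2}  ⟹  sig = ⟨2 | 1⟩
  • {5,6}:  v_{5} + v_{6} = v_{1}  ⟹  sig = ⟨2 | 1⟩
  • {3,5}:  v_{3} + v_{5} = 2·v_{1}  ⟹  sig = ⟨2 | 2⟩
  • {4,5}:  v_{4} + v_{5} = 2·v_{0}  ⟹  sig = ⟨2 | 2⟩

Signatures (|P|; sorted positive RHS coefficients), sorted:
    ⟨2 | 0⟩
    ⟨2 | 0⟩
    ⟨2 | 0⟩
    ⟨2 | 1⟩
    ⟨2 | 1⟩
    ⟨2 | 1⟩
    ⟨2 | 1⟩
    ⟨2 | 1⟩
    ⟨2 | 1⟩
    ⟨2 | 1⟩
    ⟨2 | 1⟩
    ⟨2 | 1⟩
    ⟨2 | 2⟩
    ⟨2 | 2⟩


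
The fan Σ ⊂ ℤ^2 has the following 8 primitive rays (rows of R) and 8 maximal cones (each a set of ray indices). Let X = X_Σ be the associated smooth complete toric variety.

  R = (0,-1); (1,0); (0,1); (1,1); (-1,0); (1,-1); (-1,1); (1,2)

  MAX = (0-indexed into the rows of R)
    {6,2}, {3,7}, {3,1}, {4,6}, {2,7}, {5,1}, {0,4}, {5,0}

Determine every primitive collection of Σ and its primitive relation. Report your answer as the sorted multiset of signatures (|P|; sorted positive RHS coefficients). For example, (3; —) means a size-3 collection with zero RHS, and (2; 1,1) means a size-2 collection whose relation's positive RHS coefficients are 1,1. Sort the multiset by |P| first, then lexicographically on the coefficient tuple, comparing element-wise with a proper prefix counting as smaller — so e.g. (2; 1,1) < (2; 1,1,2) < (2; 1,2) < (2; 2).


Minimal non-faces — 20 found among 8 rays, 8 max cones:

  P = {0,2}:  v_{0} + v_{2} = 0  ⟹  sig = (2; —)
  P = {1,4}:  v_{1} + v_{4} = 0  ⟹  sig = (2; —)
  P = {5,6}:  v_{5} + v_{6} = 0  ⟹  sig = (2; —)
  P = {0,1}:  v_{0} + v_{1} = v_{5}  ⟹  sig = (2; 1)
  P = {0,3}:  v_{0} + v_{3} = v_{1}  ⟹  sig = (2; 1)
  P = {0,6}:  v_{0} + v_{6} = v_{4}  ⟹  sig = (2; 1)
  P = {0,7}:  v_{0} + v_{7} = v_{3}  ⟹  sig = (2; 1)
  P = {1,2}:  v_{1} + v_{2} = v_{3}  ⟹  sig = (2; 1)
  P = {1,6}:  v_{1} + v_{6} = v_{2}  ⟹  sig = (2; 1)
  P = {2,3}:  v_{2} + v_{3} = v_{7}  ⟹  sig = (2; 1)
  P = {2,4}:  v_{2} + v_{4} = v_{6}  ⟹  sig = (2; 1)
  P = {2,5}:  v_{2} + v_{5} = v_{1}  ⟹  sig = (2; 1)
  P = {3,4}:  v_{3} + v_{4} = v_{2}  ⟹  sig = (2; 1)
  P = {4,5}:  v_{4} + v_{5} = v_{0}  ⟹  sig = (2; 1)
  P = {5,7}:  v_{5} + v_{7} = v_{1} + v_{3}  ⟹  sig = (2; 1,1)
  P = {1,7}:  v_{1} + v_{7} = 2·v_{3}  ⟹  sig = (2; 2)
  P = {3,5}:  v_{3} + v_{5} = 2·v_{1}  ⟹  sig = (2; 2)
  P = {3,6}:  v_{3} + v_{6} = 2·v_{2}  ⟹  sig = (2; 2)
  P = {4,7}:  v_{4} + v_{7} = 2·v_{2}  ⟹  sig = (2; 2)
  P = {6,7}:  v_{6} + v_{7} = 3·v_{2}  ⟹  sig = (2; 3)

Signatures (|P|; sorted positive RHS coefficients), sorted:
[(2; —), (2; —), (2; —), (2; 1), (2; 1), (2; 1), (2; 1), (2; 1), (2; 1), (2; 1), (2; 1), (2; 1), (2; 1), (2; 1), (2; 1,1), (2; 2), (2; 2), (2; 2), (2; 2), (2; 3)]


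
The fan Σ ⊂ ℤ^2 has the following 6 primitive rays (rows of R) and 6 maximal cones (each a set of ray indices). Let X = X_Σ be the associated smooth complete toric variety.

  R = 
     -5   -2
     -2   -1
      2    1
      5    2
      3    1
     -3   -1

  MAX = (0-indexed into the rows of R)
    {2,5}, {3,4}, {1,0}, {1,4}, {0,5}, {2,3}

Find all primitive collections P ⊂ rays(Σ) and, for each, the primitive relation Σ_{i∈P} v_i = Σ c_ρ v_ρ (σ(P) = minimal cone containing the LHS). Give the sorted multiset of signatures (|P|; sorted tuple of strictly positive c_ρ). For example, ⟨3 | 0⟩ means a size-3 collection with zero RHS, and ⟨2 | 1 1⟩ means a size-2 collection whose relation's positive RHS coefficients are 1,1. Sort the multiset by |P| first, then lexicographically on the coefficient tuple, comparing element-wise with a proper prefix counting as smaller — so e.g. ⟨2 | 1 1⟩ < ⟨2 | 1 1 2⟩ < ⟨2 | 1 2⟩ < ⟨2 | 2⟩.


Δ(Σ) — 6 vertices, 9 min non-faces:

  P = {0,3}:  v_{0} + v_{3} = 0  so sig = ⟨2 | 0⟩
  P = {1,2}:  v_{1} + v_{2} = 0  so sig = ⟨2 | 0⟩
  P = {4,5}:  v_{4} + v_{5} = 0  so sig = ⟨2 | 0⟩
  P = {0,2}:  v_{0} + v_{2} = v_{5}  so sig = ⟨2 | 1⟩
  P = {0,4}:  v_{0} + v_{4} = v_{1}  so sig = ⟨2 | 1⟩
  P = {1,3}:  v_{1} + v_{3} = v_{4}  so sig = ⟨2 | 1⟩
  P = {1,5}:  v_{1} + v_{5} = v_{0}  so sig = ⟨2 | 1⟩
  P = {2,4}:  v_{2} + v_{4} = v_{3}  so sig = ⟨2 | 1⟩
  P = {3,5}:  v_{3} + v_{5} = v_{2}  so sig = ⟨2 | 1⟩

Signatures (|P|; sorted positive RHS coefficients), sorted:
    |P|=2: 9 collections, coeffs (), (), (), (1), (1), (1), (1), (1), (1)


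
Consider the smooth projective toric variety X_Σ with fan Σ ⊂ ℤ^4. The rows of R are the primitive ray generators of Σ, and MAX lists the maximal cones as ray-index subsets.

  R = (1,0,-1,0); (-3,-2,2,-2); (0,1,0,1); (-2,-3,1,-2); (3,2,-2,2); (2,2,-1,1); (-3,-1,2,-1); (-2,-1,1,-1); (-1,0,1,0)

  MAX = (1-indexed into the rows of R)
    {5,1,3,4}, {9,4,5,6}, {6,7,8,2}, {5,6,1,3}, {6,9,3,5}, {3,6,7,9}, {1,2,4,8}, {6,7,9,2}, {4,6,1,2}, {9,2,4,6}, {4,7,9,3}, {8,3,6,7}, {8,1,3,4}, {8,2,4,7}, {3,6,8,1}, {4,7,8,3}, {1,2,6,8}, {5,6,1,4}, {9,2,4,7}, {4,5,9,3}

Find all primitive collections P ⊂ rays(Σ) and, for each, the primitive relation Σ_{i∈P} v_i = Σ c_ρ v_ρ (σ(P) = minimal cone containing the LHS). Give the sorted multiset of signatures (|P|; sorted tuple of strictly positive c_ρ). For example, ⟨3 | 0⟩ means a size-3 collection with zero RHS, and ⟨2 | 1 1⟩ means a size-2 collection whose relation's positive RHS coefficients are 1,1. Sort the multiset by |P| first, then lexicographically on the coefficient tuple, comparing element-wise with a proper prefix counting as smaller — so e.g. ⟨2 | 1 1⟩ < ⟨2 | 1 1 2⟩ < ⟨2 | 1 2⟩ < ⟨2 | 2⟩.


|primitive collections| = 10. Relations:

  P = {1,9}:  v_{1} + v_{9} = 0  ⇒ sig = ⟨2 | 0⟩
  P = {2,5}:  v_{2} + v_{5} = 0  ⇒ sig = ⟨2 | 0⟩
  P = {1,7}:  v_{1} + v_{7} = v_{8}  ⇒ sig = ⟨2 | 1⟩
  P = {2,3}:  v_{2} + v_{3} = v_{7}  ⇒ sig = ⟨2 | 1⟩
  P = {5,7}:  v_{5} + v_{7} = v_{3}  ⇒ sig = ⟨2 | 1⟩
  P = {8,9}:  v_{8} + v_{9} = v_{7}  ⇒ sig = ⟨2 | 1⟩
  P = {5,8}:  v_{5} + v_{8} = v_{1} + v_{3}  ⇒ sig = ⟨2 | 1 1⟩
  P = {3,4,6}:  v_{3} + v_{4} + v_{6} = 0  ⇒ sig = ⟨3 | 0⟩
  P = {4,6,7}:  v_{4} + v_{6} + v_{7} = v_{2}  ⇒ sig = ⟨3 | 1⟩
  P = {4,6,8}:  v_{4} + v_{6} + v_{8} = v_{1} + v_{2}  ⇒ sig = ⟨3 | 1 1⟩

Hence PRS(X_Σ) =
[⟨2 | 0⟩, ⟨2 | 0⟩, ⟨2 | 1⟩, ⟨2 | 1⟩, ⟨2 | 1⟩, ⟨2 | 1⟩, ⟨2 | 1 1⟩, ⟨3 | 0⟩, ⟨3 | 1⟩, ⟨3 | 1 1⟩]


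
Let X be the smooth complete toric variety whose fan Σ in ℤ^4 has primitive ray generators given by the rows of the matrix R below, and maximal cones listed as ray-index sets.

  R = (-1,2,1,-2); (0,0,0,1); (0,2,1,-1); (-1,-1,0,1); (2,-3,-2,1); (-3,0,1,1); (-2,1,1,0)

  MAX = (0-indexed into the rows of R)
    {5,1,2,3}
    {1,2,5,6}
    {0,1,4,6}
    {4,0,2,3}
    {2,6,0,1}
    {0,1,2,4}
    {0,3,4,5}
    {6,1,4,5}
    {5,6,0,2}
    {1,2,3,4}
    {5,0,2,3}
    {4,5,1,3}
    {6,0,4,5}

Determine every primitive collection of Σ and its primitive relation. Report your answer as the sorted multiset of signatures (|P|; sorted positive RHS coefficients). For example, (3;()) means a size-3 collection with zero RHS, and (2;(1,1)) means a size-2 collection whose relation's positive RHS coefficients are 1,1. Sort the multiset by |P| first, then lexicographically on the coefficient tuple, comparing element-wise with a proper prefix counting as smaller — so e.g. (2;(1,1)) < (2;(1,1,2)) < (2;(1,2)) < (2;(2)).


Minimal non-faces — 5 found among 7 rays, 13 max cones:

  P={3,6}:  v_{3} + v_{6} = v_{5} ; sig = (2;(1))
  P={2,4,6}:  v_{2} + v_{4} + v_{6} = 0 ; sig = (3;())
  P={0,1,3}:  v_{0} + v_{1} + v_{3} = v_{6} ; sig = (3;(1))
  P={2,4,5}:  v_{2} + v_{4} + v_{5} = v_{3} ; sig = (3;(1))
  P={0,1,5}:  v_{0} + v_{1} + v_{5} = 2·v_{6} ; sig = (3;(2))

Sorted signature multiset PRS(X):
{ (2;(1)),  (3;()),  (3;(1)) ×2,  (3;(2)) }


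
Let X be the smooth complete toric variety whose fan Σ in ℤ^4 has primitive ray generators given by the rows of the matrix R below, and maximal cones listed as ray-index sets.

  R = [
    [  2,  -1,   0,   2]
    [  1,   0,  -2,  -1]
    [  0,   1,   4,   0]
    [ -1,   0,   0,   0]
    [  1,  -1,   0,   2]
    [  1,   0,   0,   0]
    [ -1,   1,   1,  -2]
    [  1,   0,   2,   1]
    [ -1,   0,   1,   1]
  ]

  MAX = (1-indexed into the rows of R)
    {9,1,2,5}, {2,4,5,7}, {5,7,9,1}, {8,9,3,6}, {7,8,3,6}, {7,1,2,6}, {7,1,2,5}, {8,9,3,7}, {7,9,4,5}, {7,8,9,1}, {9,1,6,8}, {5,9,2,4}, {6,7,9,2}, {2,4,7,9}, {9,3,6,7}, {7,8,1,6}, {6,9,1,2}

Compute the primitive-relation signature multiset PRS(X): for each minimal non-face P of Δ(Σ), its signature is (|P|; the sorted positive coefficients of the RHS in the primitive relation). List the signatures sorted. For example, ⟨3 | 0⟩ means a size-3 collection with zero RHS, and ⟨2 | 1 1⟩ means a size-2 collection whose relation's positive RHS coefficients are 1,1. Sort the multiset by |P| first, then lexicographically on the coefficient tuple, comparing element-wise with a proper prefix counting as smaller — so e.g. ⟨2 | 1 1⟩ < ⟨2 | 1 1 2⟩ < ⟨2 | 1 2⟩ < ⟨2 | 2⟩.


Primitive collections (14):

  P={4,6}:  v_{4} + v_{6} = 0 ; sig = ⟨2 | 0⟩
  P={1,4}:  v_{1} + v_{4} = v_{5} ; sig = ⟨2 | 1⟩
  P={5,6}:  v_{5} + v_{6} = v_{1} ; sig = ⟨2 | 1⟩
  P={3,4}:  v_{3} + v_{4} = v_{7} + v_{8} + v_{9} ; sig = ⟨2 | 1 1 1⟩
  P={4,8}:  v_{4} + v_{8} = v_{1} + v_{7} + v_{9} ; sig = ⟨2 | 1 1 1⟩
  P={3,5}:  v_{3} + v_{5} = v_{1} + v_{7} + v_{8} + v_{9} ; sig = ⟨2 | 1 1 1 1⟩
  P={5,8}:  v_{5} + v_{8} = 2·v_{1} + v_{7} + v_{9} ; sig = ⟨2 | 1 1 2⟩
  P={2,3}:  v_{2} + v_{3} = 3·v_{6} + v_{7} + v_{9} ; sig = ⟨2 | 1 1 3⟩
  P={1,3}:  v_{1} + v_{3} = 2·v_{8} ; sig = ⟨2 | 2⟩
  P={2,8}:  v_{2} + v_{8} = 2·v_{6} ; sig = ⟨2 | 2⟩
  P={2,5,7,9}:  v_{2} + v_{5} + v_{7} + v_{9} = 0 ; sig = ⟨4 | 0⟩
  P={1,2,7,9}:  v_{1} + v_{2} + v_{7} + v_{9} = v_{6} ; sig = ⟨4 | 1⟩
  P={1,6,7,9}:  v_{1} + v_{6} + v_{7} + v_{9} = v_{8} ; sig = ⟨4 | 1⟩
  P={6,7,8,9}:  v_{6} + v_{7} + v_{8} + v_{9} = v_{3} ; sig = ⟨4 | 1⟩

Sorted signature multiset PRS(X):
    |P|=2: 10 collections, coeffs (), (1), (1), (1,1,1), (1,1,1), (1,1,1,1), (1,1,2), (1,1,3), (2), (2)
    |P|=4: 4 collections, coeffs (), (1), (1), (1)
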